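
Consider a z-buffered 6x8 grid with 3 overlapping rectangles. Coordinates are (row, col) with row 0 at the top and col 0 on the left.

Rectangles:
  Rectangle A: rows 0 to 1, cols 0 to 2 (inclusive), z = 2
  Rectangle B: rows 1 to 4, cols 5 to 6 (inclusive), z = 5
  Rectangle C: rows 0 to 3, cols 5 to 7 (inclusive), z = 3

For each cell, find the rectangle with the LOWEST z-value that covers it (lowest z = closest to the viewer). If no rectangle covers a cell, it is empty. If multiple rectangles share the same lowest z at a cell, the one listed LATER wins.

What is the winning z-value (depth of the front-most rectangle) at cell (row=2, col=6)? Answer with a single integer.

Check cell (2,6):
  A: rows 0-1 cols 0-2 -> outside (row miss)
  B: rows 1-4 cols 5-6 z=5 -> covers; best now B (z=5)
  C: rows 0-3 cols 5-7 z=3 -> covers; best now C (z=3)
Winner: C at z=3

Answer: 3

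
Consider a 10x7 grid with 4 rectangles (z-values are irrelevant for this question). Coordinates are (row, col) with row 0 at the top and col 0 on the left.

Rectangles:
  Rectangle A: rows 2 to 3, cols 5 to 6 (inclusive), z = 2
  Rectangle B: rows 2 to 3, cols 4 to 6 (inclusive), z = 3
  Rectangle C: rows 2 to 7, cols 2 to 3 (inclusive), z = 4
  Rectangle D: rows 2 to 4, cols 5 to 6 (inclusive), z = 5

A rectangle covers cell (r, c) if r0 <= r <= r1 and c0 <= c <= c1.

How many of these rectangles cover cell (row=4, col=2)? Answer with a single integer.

Check cell (4,2):
  A: rows 2-3 cols 5-6 -> outside (row miss)
  B: rows 2-3 cols 4-6 -> outside (row miss)
  C: rows 2-7 cols 2-3 -> covers
  D: rows 2-4 cols 5-6 -> outside (col miss)
Count covering = 1

Answer: 1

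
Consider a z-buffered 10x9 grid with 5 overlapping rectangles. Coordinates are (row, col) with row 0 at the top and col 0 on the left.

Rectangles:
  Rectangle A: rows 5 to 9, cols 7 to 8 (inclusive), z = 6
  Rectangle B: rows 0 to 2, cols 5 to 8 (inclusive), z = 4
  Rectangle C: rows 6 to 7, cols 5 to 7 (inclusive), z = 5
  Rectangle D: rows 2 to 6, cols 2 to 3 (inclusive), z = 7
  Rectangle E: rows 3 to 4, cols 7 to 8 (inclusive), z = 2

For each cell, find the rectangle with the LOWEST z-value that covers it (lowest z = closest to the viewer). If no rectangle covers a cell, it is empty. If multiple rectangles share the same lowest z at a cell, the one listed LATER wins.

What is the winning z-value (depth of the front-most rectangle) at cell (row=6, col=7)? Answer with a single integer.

Check cell (6,7):
  A: rows 5-9 cols 7-8 z=6 -> covers; best now A (z=6)
  B: rows 0-2 cols 5-8 -> outside (row miss)
  C: rows 6-7 cols 5-7 z=5 -> covers; best now C (z=5)
  D: rows 2-6 cols 2-3 -> outside (col miss)
  E: rows 3-4 cols 7-8 -> outside (row miss)
Winner: C at z=5

Answer: 5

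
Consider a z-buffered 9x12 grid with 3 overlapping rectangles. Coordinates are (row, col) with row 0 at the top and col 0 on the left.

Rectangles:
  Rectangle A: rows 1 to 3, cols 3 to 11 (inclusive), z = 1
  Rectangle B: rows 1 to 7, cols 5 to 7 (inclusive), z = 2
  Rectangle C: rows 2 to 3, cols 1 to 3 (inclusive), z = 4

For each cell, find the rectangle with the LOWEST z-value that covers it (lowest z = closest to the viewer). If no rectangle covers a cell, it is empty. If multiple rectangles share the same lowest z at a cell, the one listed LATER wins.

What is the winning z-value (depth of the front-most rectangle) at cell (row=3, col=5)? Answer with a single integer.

Check cell (3,5):
  A: rows 1-3 cols 3-11 z=1 -> covers; best now A (z=1)
  B: rows 1-7 cols 5-7 z=2 -> covers; best now A (z=1)
  C: rows 2-3 cols 1-3 -> outside (col miss)
Winner: A at z=1

Answer: 1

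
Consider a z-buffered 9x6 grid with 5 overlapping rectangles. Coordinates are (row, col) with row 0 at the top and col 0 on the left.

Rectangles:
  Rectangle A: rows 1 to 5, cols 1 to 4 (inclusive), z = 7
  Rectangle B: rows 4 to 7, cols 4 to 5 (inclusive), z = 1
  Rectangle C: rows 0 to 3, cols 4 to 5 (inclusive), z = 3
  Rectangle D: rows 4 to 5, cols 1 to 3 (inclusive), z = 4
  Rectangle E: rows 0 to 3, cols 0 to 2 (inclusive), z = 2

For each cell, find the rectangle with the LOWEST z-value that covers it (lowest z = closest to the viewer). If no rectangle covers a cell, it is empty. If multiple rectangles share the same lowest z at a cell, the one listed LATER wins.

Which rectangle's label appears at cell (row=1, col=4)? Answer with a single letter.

Answer: C

Derivation:
Check cell (1,4):
  A: rows 1-5 cols 1-4 z=7 -> covers; best now A (z=7)
  B: rows 4-7 cols 4-5 -> outside (row miss)
  C: rows 0-3 cols 4-5 z=3 -> covers; best now C (z=3)
  D: rows 4-5 cols 1-3 -> outside (row miss)
  E: rows 0-3 cols 0-2 -> outside (col miss)
Winner: C at z=3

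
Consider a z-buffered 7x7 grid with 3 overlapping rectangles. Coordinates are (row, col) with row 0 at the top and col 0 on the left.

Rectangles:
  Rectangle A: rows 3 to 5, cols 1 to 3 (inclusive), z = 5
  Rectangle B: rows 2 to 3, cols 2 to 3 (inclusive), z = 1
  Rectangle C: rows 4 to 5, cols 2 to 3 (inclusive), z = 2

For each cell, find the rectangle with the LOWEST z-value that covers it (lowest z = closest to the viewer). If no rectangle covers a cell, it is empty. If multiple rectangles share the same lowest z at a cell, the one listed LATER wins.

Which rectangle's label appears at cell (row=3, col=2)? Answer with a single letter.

Answer: B

Derivation:
Check cell (3,2):
  A: rows 3-5 cols 1-3 z=5 -> covers; best now A (z=5)
  B: rows 2-3 cols 2-3 z=1 -> covers; best now B (z=1)
  C: rows 4-5 cols 2-3 -> outside (row miss)
Winner: B at z=1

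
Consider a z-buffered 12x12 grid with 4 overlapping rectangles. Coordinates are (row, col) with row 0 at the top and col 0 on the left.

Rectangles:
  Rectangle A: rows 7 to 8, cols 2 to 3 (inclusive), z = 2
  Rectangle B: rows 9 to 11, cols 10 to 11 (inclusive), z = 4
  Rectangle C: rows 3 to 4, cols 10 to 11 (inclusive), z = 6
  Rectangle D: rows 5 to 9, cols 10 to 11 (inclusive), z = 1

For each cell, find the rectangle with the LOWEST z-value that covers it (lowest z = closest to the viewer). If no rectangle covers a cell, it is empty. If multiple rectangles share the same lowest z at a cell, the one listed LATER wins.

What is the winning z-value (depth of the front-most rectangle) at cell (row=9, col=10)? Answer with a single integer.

Answer: 1

Derivation:
Check cell (9,10):
  A: rows 7-8 cols 2-3 -> outside (row miss)
  B: rows 9-11 cols 10-11 z=4 -> covers; best now B (z=4)
  C: rows 3-4 cols 10-11 -> outside (row miss)
  D: rows 5-9 cols 10-11 z=1 -> covers; best now D (z=1)
Winner: D at z=1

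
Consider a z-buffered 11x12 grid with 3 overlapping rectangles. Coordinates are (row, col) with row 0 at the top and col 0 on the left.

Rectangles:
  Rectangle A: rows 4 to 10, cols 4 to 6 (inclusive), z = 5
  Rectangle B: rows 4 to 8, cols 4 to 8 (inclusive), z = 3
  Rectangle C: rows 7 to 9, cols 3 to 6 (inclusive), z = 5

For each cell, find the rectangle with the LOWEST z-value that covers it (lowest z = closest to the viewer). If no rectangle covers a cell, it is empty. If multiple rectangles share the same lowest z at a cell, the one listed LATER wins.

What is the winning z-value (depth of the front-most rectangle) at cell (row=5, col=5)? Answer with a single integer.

Check cell (5,5):
  A: rows 4-10 cols 4-6 z=5 -> covers; best now A (z=5)
  B: rows 4-8 cols 4-8 z=3 -> covers; best now B (z=3)
  C: rows 7-9 cols 3-6 -> outside (row miss)
Winner: B at z=3

Answer: 3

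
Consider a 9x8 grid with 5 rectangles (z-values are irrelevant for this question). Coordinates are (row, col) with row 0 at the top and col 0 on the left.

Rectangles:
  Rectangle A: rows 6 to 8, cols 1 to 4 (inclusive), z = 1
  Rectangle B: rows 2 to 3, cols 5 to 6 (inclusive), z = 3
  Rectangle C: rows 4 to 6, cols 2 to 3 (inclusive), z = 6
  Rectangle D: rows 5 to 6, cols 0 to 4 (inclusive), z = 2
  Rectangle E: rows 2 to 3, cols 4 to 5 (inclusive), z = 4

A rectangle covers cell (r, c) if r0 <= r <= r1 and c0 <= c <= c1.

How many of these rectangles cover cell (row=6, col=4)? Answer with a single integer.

Check cell (6,4):
  A: rows 6-8 cols 1-4 -> covers
  B: rows 2-3 cols 5-6 -> outside (row miss)
  C: rows 4-6 cols 2-3 -> outside (col miss)
  D: rows 5-6 cols 0-4 -> covers
  E: rows 2-3 cols 4-5 -> outside (row miss)
Count covering = 2

Answer: 2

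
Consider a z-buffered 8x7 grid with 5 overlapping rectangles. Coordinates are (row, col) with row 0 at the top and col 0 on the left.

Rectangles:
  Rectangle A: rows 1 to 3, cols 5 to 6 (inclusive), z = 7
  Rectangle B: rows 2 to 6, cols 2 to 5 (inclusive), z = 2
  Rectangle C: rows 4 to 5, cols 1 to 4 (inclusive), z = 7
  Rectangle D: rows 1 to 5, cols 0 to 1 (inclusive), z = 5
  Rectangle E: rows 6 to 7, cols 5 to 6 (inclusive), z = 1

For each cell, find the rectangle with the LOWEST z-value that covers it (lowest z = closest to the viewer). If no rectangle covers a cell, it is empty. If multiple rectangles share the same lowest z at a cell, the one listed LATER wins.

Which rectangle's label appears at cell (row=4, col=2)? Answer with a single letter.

Check cell (4,2):
  A: rows 1-3 cols 5-6 -> outside (row miss)
  B: rows 2-6 cols 2-5 z=2 -> covers; best now B (z=2)
  C: rows 4-5 cols 1-4 z=7 -> covers; best now B (z=2)
  D: rows 1-5 cols 0-1 -> outside (col miss)
  E: rows 6-7 cols 5-6 -> outside (row miss)
Winner: B at z=2

Answer: B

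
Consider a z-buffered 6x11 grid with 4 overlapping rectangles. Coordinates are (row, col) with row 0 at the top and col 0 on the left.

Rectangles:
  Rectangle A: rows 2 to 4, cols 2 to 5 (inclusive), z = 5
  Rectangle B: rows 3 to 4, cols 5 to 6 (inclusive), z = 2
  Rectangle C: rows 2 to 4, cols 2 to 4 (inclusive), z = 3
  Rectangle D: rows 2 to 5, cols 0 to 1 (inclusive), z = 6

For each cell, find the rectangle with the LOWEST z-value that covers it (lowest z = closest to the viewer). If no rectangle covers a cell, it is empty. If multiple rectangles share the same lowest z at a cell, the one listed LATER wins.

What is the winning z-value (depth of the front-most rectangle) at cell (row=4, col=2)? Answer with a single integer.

Check cell (4,2):
  A: rows 2-4 cols 2-5 z=5 -> covers; best now A (z=5)
  B: rows 3-4 cols 5-6 -> outside (col miss)
  C: rows 2-4 cols 2-4 z=3 -> covers; best now C (z=3)
  D: rows 2-5 cols 0-1 -> outside (col miss)
Winner: C at z=3

Answer: 3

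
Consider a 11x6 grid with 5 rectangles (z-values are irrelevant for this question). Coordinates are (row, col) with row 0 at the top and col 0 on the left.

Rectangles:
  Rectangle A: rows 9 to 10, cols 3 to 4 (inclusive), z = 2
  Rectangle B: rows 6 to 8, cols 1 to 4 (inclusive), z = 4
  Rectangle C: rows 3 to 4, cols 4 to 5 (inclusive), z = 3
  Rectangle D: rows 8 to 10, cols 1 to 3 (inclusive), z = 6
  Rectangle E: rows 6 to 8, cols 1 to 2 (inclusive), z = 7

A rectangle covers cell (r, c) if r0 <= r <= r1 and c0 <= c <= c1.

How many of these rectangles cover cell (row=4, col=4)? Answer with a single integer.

Check cell (4,4):
  A: rows 9-10 cols 3-4 -> outside (row miss)
  B: rows 6-8 cols 1-4 -> outside (row miss)
  C: rows 3-4 cols 4-5 -> covers
  D: rows 8-10 cols 1-3 -> outside (row miss)
  E: rows 6-8 cols 1-2 -> outside (row miss)
Count covering = 1

Answer: 1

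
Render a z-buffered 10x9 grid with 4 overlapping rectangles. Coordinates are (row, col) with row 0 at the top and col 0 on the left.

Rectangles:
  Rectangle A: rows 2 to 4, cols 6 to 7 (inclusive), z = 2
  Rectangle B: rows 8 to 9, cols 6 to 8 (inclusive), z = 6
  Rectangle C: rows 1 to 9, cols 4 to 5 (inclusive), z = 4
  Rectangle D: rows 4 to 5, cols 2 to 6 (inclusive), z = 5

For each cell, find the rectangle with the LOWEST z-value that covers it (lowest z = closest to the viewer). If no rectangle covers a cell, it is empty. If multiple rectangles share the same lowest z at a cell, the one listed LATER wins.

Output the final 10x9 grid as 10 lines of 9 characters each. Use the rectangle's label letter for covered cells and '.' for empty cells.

.........
....CC...
....CCAA.
....CCAA.
..DDCCAA.
..DDCCD..
....CC...
....CC...
....CCBBB
....CCBBB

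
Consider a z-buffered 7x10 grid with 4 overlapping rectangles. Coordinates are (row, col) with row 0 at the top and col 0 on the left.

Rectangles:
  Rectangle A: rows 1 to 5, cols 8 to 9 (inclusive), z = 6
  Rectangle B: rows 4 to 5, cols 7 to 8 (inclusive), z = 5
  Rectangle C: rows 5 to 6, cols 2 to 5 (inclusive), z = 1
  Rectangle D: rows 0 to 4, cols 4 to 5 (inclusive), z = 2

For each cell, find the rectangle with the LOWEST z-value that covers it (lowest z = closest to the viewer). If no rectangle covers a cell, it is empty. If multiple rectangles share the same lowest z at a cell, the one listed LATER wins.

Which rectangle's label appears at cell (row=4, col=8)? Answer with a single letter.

Check cell (4,8):
  A: rows 1-5 cols 8-9 z=6 -> covers; best now A (z=6)
  B: rows 4-5 cols 7-8 z=5 -> covers; best now B (z=5)
  C: rows 5-6 cols 2-5 -> outside (row miss)
  D: rows 0-4 cols 4-5 -> outside (col miss)
Winner: B at z=5

Answer: B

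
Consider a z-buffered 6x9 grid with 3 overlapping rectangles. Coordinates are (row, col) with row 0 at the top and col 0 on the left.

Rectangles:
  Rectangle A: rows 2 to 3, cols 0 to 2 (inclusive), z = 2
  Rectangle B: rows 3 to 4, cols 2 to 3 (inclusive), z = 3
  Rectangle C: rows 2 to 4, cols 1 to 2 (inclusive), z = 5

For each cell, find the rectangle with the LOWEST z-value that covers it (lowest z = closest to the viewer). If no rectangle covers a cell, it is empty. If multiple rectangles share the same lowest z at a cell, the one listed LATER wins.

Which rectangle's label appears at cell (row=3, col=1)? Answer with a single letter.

Answer: A

Derivation:
Check cell (3,1):
  A: rows 2-3 cols 0-2 z=2 -> covers; best now A (z=2)
  B: rows 3-4 cols 2-3 -> outside (col miss)
  C: rows 2-4 cols 1-2 z=5 -> covers; best now A (z=2)
Winner: A at z=2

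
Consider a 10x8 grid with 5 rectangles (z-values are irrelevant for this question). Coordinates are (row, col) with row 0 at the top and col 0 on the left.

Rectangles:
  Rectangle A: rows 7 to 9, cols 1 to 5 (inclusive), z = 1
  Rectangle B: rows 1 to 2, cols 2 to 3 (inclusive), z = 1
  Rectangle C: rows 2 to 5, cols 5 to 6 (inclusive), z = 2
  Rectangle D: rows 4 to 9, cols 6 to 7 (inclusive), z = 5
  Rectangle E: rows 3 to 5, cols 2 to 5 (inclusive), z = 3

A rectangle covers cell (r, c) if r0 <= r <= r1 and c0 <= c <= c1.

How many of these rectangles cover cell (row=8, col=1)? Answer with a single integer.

Check cell (8,1):
  A: rows 7-9 cols 1-5 -> covers
  B: rows 1-2 cols 2-3 -> outside (row miss)
  C: rows 2-5 cols 5-6 -> outside (row miss)
  D: rows 4-9 cols 6-7 -> outside (col miss)
  E: rows 3-5 cols 2-5 -> outside (row miss)
Count covering = 1

Answer: 1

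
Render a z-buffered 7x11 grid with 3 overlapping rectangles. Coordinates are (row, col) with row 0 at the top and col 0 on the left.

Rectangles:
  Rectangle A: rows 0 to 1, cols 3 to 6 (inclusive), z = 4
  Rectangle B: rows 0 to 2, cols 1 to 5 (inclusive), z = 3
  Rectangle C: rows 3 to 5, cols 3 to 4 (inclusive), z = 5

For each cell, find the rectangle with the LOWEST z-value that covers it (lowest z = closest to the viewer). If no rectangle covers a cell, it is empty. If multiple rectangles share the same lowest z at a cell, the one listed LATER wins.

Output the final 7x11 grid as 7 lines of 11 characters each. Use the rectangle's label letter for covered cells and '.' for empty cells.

.BBBBBA....
.BBBBBA....
.BBBBB.....
...CC......
...CC......
...CC......
...........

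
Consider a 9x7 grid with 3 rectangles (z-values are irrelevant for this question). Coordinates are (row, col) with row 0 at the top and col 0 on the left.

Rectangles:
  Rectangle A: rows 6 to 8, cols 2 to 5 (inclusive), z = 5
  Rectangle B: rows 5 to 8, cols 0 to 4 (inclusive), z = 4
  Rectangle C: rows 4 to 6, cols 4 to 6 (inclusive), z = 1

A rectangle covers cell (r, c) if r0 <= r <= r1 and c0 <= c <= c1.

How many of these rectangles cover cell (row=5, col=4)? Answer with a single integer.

Answer: 2

Derivation:
Check cell (5,4):
  A: rows 6-8 cols 2-5 -> outside (row miss)
  B: rows 5-8 cols 0-4 -> covers
  C: rows 4-6 cols 4-6 -> covers
Count covering = 2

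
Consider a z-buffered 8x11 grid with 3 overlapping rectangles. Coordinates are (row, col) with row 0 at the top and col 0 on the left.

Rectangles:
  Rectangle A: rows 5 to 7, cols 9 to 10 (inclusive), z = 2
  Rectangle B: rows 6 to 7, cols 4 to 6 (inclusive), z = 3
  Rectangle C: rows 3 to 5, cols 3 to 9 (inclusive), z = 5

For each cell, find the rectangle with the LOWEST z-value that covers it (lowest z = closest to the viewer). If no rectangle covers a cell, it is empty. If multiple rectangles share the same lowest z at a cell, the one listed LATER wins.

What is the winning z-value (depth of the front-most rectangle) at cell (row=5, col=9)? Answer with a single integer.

Answer: 2

Derivation:
Check cell (5,9):
  A: rows 5-7 cols 9-10 z=2 -> covers; best now A (z=2)
  B: rows 6-7 cols 4-6 -> outside (row miss)
  C: rows 3-5 cols 3-9 z=5 -> covers; best now A (z=2)
Winner: A at z=2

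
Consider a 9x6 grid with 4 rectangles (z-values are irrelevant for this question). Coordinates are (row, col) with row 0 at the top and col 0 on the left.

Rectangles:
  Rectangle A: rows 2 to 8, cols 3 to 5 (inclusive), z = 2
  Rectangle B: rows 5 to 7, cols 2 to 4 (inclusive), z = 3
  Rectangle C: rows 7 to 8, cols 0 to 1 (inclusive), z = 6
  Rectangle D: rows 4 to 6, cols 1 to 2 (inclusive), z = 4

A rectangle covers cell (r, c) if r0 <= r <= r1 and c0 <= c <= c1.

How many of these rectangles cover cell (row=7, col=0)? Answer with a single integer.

Check cell (7,0):
  A: rows 2-8 cols 3-5 -> outside (col miss)
  B: rows 5-7 cols 2-4 -> outside (col miss)
  C: rows 7-8 cols 0-1 -> covers
  D: rows 4-6 cols 1-2 -> outside (row miss)
Count covering = 1

Answer: 1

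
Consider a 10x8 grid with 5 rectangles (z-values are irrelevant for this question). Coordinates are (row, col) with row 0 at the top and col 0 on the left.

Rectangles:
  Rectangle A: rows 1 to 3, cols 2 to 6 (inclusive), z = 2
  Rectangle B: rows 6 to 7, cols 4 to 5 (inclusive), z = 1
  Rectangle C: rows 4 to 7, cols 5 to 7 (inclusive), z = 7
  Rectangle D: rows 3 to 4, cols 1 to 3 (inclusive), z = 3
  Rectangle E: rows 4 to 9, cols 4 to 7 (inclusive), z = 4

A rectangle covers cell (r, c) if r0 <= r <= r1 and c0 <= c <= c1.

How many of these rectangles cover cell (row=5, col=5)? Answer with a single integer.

Answer: 2

Derivation:
Check cell (5,5):
  A: rows 1-3 cols 2-6 -> outside (row miss)
  B: rows 6-7 cols 4-5 -> outside (row miss)
  C: rows 4-7 cols 5-7 -> covers
  D: rows 3-4 cols 1-3 -> outside (row miss)
  E: rows 4-9 cols 4-7 -> covers
Count covering = 2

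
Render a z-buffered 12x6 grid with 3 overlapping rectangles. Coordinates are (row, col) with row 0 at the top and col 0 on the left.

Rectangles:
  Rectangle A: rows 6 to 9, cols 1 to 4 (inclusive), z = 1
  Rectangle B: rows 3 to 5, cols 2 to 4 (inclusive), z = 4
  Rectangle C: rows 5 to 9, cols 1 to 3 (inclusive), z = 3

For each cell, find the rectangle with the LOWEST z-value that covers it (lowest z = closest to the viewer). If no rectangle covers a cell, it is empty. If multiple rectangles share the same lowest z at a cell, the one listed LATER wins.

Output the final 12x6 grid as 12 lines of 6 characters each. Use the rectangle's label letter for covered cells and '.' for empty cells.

......
......
......
..BBB.
..BBB.
.CCCB.
.AAAA.
.AAAA.
.AAAA.
.AAAA.
......
......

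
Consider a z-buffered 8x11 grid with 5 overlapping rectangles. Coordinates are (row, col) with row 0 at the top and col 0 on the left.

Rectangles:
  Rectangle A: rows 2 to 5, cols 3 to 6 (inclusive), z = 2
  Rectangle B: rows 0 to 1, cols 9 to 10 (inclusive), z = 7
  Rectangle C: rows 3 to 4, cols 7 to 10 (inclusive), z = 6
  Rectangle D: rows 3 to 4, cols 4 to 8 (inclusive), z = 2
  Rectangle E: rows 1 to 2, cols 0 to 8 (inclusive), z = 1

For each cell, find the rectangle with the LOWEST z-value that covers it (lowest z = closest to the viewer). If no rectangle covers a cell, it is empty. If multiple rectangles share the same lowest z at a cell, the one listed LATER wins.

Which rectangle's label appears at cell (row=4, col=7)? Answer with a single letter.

Answer: D

Derivation:
Check cell (4,7):
  A: rows 2-5 cols 3-6 -> outside (col miss)
  B: rows 0-1 cols 9-10 -> outside (row miss)
  C: rows 3-4 cols 7-10 z=6 -> covers; best now C (z=6)
  D: rows 3-4 cols 4-8 z=2 -> covers; best now D (z=2)
  E: rows 1-2 cols 0-8 -> outside (row miss)
Winner: D at z=2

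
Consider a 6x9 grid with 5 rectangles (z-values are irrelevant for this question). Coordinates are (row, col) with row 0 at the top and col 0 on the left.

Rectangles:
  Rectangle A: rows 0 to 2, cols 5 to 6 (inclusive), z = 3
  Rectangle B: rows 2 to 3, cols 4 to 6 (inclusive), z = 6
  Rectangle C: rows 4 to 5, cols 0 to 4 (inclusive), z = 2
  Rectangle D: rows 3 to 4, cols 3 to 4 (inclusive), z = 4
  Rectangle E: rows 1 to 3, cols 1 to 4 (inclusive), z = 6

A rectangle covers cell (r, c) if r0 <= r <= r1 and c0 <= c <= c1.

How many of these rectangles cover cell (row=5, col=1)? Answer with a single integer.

Answer: 1

Derivation:
Check cell (5,1):
  A: rows 0-2 cols 5-6 -> outside (row miss)
  B: rows 2-3 cols 4-6 -> outside (row miss)
  C: rows 4-5 cols 0-4 -> covers
  D: rows 3-4 cols 3-4 -> outside (row miss)
  E: rows 1-3 cols 1-4 -> outside (row miss)
Count covering = 1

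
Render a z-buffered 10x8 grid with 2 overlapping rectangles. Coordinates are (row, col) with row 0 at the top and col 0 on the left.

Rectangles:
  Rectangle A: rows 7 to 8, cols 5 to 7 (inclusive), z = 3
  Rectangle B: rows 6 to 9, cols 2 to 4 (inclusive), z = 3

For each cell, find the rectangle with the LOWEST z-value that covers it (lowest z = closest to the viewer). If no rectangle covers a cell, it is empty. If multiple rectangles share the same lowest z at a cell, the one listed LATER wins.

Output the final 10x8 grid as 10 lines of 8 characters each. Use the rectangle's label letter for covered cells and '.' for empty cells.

........
........
........
........
........
........
..BBB...
..BBBAAA
..BBBAAA
..BBB...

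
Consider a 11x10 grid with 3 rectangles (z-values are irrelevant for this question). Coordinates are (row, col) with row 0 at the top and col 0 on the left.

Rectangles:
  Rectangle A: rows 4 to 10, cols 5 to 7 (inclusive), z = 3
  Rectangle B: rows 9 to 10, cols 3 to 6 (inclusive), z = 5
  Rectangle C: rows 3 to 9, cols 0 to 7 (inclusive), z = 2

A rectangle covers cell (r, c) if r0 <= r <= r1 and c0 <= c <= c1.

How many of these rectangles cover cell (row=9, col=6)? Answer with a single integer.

Check cell (9,6):
  A: rows 4-10 cols 5-7 -> covers
  B: rows 9-10 cols 3-6 -> covers
  C: rows 3-9 cols 0-7 -> covers
Count covering = 3

Answer: 3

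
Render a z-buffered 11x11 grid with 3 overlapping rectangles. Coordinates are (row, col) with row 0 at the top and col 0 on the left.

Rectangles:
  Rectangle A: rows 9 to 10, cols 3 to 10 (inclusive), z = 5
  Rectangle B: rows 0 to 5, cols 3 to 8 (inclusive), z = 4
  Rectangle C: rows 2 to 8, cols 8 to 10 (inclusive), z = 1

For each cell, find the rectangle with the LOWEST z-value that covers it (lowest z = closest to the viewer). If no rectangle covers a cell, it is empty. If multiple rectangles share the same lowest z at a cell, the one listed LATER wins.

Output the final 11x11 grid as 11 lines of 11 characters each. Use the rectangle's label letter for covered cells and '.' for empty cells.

...BBBBBB..
...BBBBBB..
...BBBBBCCC
...BBBBBCCC
...BBBBBCCC
...BBBBBCCC
........CCC
........CCC
........CCC
...AAAAAAAA
...AAAAAAAA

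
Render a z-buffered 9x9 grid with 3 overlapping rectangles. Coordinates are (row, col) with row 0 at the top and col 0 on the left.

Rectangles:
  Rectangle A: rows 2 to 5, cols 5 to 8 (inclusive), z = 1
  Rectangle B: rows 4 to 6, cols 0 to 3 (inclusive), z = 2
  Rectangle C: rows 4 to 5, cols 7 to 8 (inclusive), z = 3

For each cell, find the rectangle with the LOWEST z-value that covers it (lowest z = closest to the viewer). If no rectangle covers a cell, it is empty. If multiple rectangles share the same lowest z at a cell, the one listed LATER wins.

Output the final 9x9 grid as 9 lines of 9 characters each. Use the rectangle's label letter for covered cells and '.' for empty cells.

.........
.........
.....AAAA
.....AAAA
BBBB.AAAA
BBBB.AAAA
BBBB.....
.........
.........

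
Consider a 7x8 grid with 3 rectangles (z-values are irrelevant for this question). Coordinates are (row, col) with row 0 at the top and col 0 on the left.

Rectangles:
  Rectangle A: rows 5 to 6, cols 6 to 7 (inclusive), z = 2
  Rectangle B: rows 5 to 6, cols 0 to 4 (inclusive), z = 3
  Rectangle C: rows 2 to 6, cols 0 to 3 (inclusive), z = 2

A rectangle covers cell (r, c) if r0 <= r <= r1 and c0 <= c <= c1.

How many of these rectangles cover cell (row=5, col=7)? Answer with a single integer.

Answer: 1

Derivation:
Check cell (5,7):
  A: rows 5-6 cols 6-7 -> covers
  B: rows 5-6 cols 0-4 -> outside (col miss)
  C: rows 2-6 cols 0-3 -> outside (col miss)
Count covering = 1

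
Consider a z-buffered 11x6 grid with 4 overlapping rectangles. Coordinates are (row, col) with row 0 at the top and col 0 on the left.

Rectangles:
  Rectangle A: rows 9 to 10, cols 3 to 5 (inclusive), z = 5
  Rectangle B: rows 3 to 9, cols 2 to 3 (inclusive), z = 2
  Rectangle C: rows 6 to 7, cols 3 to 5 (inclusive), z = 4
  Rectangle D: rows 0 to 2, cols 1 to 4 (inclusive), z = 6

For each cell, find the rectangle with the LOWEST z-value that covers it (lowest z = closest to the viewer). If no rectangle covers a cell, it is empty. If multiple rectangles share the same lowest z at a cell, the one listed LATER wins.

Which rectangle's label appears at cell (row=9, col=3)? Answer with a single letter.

Answer: B

Derivation:
Check cell (9,3):
  A: rows 9-10 cols 3-5 z=5 -> covers; best now A (z=5)
  B: rows 3-9 cols 2-3 z=2 -> covers; best now B (z=2)
  C: rows 6-7 cols 3-5 -> outside (row miss)
  D: rows 0-2 cols 1-4 -> outside (row miss)
Winner: B at z=2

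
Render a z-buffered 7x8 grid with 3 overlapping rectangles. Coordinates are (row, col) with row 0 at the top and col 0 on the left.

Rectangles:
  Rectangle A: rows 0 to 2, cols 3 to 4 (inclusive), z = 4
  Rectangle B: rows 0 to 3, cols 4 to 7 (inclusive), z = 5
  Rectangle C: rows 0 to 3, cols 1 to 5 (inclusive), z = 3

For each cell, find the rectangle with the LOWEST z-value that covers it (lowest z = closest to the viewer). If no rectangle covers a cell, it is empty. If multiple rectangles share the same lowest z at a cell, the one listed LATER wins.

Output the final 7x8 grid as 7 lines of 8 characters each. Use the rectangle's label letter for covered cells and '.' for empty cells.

.CCCCCBB
.CCCCCBB
.CCCCCBB
.CCCCCBB
........
........
........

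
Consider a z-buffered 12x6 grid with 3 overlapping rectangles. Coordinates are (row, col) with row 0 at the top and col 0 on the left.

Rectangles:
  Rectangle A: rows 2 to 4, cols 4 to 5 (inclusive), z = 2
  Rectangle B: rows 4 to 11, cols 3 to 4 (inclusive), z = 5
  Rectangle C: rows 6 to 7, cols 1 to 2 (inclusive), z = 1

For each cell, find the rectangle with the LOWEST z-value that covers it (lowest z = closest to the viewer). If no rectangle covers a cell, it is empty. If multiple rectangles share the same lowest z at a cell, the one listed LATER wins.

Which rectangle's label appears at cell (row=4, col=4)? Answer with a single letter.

Check cell (4,4):
  A: rows 2-4 cols 4-5 z=2 -> covers; best now A (z=2)
  B: rows 4-11 cols 3-4 z=5 -> covers; best now A (z=2)
  C: rows 6-7 cols 1-2 -> outside (row miss)
Winner: A at z=2

Answer: A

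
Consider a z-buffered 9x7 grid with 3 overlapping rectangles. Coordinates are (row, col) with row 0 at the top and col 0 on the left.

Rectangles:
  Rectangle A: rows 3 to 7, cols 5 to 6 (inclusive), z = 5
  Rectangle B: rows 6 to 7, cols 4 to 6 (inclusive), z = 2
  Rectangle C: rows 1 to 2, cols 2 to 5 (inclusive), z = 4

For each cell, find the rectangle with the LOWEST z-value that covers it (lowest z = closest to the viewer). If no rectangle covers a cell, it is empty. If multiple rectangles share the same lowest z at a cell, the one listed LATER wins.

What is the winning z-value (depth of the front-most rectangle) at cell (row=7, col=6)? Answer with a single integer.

Check cell (7,6):
  A: rows 3-7 cols 5-6 z=5 -> covers; best now A (z=5)
  B: rows 6-7 cols 4-6 z=2 -> covers; best now B (z=2)
  C: rows 1-2 cols 2-5 -> outside (row miss)
Winner: B at z=2

Answer: 2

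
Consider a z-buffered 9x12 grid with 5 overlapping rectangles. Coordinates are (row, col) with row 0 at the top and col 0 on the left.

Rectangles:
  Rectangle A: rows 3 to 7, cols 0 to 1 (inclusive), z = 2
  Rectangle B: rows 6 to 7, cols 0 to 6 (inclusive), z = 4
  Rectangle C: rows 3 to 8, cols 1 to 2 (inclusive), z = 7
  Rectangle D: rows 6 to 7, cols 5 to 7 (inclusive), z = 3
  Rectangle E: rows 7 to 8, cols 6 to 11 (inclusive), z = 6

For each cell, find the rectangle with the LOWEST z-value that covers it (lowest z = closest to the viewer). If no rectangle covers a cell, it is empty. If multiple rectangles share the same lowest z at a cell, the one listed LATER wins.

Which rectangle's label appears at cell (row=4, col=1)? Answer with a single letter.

Check cell (4,1):
  A: rows 3-7 cols 0-1 z=2 -> covers; best now A (z=2)
  B: rows 6-7 cols 0-6 -> outside (row miss)
  C: rows 3-8 cols 1-2 z=7 -> covers; best now A (z=2)
  D: rows 6-7 cols 5-7 -> outside (row miss)
  E: rows 7-8 cols 6-11 -> outside (row miss)
Winner: A at z=2

Answer: A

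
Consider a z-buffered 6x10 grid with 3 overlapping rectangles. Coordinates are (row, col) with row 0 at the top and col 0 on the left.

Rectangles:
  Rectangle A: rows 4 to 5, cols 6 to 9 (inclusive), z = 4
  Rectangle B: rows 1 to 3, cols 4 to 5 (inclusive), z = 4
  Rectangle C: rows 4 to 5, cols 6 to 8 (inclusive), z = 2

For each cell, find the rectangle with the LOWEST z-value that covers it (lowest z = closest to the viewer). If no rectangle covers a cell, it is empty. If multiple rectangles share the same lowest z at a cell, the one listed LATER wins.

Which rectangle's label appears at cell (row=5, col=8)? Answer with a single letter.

Check cell (5,8):
  A: rows 4-5 cols 6-9 z=4 -> covers; best now A (z=4)
  B: rows 1-3 cols 4-5 -> outside (row miss)
  C: rows 4-5 cols 6-8 z=2 -> covers; best now C (z=2)
Winner: C at z=2

Answer: C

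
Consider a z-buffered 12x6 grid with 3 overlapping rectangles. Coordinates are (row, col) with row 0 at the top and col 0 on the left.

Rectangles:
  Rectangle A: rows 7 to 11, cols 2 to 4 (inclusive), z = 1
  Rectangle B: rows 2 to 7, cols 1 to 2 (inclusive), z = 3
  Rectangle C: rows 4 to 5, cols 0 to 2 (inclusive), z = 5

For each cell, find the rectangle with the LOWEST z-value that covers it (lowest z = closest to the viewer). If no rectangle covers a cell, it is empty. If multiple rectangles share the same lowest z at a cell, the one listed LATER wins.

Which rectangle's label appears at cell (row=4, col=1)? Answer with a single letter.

Check cell (4,1):
  A: rows 7-11 cols 2-4 -> outside (row miss)
  B: rows 2-7 cols 1-2 z=3 -> covers; best now B (z=3)
  C: rows 4-5 cols 0-2 z=5 -> covers; best now B (z=3)
Winner: B at z=3

Answer: B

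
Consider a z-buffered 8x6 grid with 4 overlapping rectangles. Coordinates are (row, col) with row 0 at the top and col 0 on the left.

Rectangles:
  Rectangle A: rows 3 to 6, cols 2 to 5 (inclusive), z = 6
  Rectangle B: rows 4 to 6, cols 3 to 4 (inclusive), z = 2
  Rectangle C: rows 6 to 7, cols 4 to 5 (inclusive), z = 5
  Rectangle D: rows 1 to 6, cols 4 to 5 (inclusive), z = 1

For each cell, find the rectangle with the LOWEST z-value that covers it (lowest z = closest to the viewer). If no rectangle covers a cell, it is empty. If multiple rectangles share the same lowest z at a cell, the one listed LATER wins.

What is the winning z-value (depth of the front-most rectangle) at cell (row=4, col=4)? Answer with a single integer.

Check cell (4,4):
  A: rows 3-6 cols 2-5 z=6 -> covers; best now A (z=6)
  B: rows 4-6 cols 3-4 z=2 -> covers; best now B (z=2)
  C: rows 6-7 cols 4-5 -> outside (row miss)
  D: rows 1-6 cols 4-5 z=1 -> covers; best now D (z=1)
Winner: D at z=1

Answer: 1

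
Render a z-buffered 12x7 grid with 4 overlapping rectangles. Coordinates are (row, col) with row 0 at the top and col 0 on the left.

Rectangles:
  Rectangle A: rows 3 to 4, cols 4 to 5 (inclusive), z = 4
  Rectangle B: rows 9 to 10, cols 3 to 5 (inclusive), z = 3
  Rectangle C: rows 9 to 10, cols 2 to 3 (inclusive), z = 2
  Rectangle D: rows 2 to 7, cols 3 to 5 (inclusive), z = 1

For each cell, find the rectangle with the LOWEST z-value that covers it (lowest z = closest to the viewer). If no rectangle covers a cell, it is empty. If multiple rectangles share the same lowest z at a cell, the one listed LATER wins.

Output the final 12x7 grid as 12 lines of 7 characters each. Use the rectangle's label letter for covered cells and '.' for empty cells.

.......
.......
...DDD.
...DDD.
...DDD.
...DDD.
...DDD.
...DDD.
.......
..CCBB.
..CCBB.
.......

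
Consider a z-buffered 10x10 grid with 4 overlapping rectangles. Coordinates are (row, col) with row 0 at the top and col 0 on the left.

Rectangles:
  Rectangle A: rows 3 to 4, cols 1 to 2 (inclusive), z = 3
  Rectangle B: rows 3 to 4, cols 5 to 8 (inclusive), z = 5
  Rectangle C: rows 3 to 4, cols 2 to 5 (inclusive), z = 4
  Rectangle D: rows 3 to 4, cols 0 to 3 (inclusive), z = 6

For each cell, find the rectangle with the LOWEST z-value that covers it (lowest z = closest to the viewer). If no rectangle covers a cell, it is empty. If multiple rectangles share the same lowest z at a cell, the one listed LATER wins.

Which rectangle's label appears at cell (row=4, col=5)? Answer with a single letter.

Answer: C

Derivation:
Check cell (4,5):
  A: rows 3-4 cols 1-2 -> outside (col miss)
  B: rows 3-4 cols 5-8 z=5 -> covers; best now B (z=5)
  C: rows 3-4 cols 2-5 z=4 -> covers; best now C (z=4)
  D: rows 3-4 cols 0-3 -> outside (col miss)
Winner: C at z=4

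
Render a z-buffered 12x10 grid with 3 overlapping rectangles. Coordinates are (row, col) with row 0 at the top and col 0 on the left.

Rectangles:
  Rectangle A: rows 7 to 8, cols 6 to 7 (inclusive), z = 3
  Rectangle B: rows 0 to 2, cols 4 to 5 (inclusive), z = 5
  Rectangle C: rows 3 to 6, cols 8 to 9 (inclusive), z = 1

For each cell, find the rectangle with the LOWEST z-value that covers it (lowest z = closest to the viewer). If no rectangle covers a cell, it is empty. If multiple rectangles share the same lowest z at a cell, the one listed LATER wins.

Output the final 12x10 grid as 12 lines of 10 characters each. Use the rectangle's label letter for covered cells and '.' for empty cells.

....BB....
....BB....
....BB....
........CC
........CC
........CC
........CC
......AA..
......AA..
..........
..........
..........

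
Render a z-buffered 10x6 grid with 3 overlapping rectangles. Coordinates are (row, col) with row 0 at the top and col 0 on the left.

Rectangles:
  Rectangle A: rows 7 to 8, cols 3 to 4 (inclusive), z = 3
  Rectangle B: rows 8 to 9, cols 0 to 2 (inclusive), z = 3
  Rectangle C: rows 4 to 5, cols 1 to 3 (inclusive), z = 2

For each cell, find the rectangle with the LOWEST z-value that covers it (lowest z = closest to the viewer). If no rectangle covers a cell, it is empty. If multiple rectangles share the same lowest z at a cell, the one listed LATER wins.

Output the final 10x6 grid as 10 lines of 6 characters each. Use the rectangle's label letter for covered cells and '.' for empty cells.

......
......
......
......
.CCC..
.CCC..
......
...AA.
BBBAA.
BBB...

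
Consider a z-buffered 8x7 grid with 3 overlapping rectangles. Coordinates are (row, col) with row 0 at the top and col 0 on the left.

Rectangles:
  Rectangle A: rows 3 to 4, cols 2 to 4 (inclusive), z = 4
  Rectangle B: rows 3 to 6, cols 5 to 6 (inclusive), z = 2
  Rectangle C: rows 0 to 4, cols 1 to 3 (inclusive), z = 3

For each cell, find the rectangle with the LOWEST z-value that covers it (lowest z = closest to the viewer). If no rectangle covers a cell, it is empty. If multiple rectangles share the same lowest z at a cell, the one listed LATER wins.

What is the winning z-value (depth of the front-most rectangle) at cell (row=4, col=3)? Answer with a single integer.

Answer: 3

Derivation:
Check cell (4,3):
  A: rows 3-4 cols 2-4 z=4 -> covers; best now A (z=4)
  B: rows 3-6 cols 5-6 -> outside (col miss)
  C: rows 0-4 cols 1-3 z=3 -> covers; best now C (z=3)
Winner: C at z=3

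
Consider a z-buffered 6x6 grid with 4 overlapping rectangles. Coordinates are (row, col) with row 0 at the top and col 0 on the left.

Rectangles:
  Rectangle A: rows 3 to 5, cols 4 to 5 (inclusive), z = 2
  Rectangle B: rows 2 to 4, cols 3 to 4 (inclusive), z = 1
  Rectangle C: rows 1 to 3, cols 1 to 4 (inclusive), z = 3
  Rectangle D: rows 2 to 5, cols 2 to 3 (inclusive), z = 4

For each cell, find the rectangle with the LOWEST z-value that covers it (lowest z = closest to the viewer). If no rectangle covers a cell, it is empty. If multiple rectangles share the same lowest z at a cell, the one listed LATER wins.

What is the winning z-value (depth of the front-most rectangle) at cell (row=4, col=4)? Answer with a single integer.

Check cell (4,4):
  A: rows 3-5 cols 4-5 z=2 -> covers; best now A (z=2)
  B: rows 2-4 cols 3-4 z=1 -> covers; best now B (z=1)
  C: rows 1-3 cols 1-4 -> outside (row miss)
  D: rows 2-5 cols 2-3 -> outside (col miss)
Winner: B at z=1

Answer: 1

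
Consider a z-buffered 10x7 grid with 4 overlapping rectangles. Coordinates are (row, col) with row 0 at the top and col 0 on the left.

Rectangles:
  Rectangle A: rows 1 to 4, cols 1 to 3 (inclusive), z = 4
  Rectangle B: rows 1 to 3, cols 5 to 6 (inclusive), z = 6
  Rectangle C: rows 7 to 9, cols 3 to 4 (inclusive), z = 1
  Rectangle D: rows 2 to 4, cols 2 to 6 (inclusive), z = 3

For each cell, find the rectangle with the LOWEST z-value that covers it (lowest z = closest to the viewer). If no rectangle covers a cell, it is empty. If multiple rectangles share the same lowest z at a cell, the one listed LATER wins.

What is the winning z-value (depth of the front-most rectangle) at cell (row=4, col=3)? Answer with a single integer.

Answer: 3

Derivation:
Check cell (4,3):
  A: rows 1-4 cols 1-3 z=4 -> covers; best now A (z=4)
  B: rows 1-3 cols 5-6 -> outside (row miss)
  C: rows 7-9 cols 3-4 -> outside (row miss)
  D: rows 2-4 cols 2-6 z=3 -> covers; best now D (z=3)
Winner: D at z=3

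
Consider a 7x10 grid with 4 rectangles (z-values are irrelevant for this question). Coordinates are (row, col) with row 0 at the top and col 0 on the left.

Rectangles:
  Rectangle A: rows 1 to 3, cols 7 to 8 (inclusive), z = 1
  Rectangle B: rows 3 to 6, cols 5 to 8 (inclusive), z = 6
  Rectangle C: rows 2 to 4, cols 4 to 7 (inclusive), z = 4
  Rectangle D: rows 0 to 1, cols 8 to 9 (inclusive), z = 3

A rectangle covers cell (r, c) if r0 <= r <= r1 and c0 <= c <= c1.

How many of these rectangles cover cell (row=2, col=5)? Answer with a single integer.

Check cell (2,5):
  A: rows 1-3 cols 7-8 -> outside (col miss)
  B: rows 3-6 cols 5-8 -> outside (row miss)
  C: rows 2-4 cols 4-7 -> covers
  D: rows 0-1 cols 8-9 -> outside (row miss)
Count covering = 1

Answer: 1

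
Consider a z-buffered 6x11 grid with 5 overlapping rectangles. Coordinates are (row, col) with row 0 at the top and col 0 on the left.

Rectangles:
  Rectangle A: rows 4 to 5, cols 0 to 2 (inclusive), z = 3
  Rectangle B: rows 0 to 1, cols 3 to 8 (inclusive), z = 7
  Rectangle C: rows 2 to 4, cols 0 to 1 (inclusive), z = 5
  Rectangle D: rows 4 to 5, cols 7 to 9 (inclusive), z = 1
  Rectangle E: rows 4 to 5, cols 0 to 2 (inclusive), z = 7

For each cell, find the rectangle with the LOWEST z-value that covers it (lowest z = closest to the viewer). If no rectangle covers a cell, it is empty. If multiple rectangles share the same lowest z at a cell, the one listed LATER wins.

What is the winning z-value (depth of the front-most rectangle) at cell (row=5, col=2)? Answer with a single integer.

Answer: 3

Derivation:
Check cell (5,2):
  A: rows 4-5 cols 0-2 z=3 -> covers; best now A (z=3)
  B: rows 0-1 cols 3-8 -> outside (row miss)
  C: rows 2-4 cols 0-1 -> outside (row miss)
  D: rows 4-5 cols 7-9 -> outside (col miss)
  E: rows 4-5 cols 0-2 z=7 -> covers; best now A (z=3)
Winner: A at z=3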